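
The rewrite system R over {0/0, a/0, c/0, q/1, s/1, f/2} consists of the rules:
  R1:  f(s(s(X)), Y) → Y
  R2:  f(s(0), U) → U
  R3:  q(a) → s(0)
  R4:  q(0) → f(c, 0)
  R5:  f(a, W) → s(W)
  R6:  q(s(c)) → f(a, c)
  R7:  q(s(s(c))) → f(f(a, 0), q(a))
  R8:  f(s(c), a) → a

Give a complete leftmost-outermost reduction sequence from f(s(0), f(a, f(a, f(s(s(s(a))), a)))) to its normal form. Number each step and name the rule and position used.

s(s(a))

1. f(s(0), f(a, f(a, f(s(s(s(a))), a))))  →  f(a, f(a, f(s(s(s(a))), a)))   [R2 at ε]
2. f(a, f(a, f(s(s(s(a))), a)))  →  s(f(a, f(s(s(s(a))), a)))   [R5 at ε]
3. s(f(a, f(s(s(s(a))), a)))  →  s(s(f(s(s(s(a))), a)))   [R5 at 1]
4. s(s(f(s(s(s(a))), a)))  →  s(s(a))   [R1 at 1.1]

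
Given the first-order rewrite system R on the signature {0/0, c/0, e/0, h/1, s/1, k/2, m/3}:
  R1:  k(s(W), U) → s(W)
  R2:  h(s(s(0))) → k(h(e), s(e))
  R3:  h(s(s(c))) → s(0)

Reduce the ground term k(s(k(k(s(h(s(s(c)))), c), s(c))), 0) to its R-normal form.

s(s(s(0)))

1. k(s(k(k(s(h(s(s(c)))), c), s(c))), 0)  →  s(k(k(s(h(s(s(c)))), c), s(c)))   [R1 at ε]
2. s(k(k(s(h(s(s(c)))), c), s(c)))  →  s(k(s(h(s(s(c)))), s(c)))   [R1 at 1.1]
3. s(k(s(h(s(s(c)))), s(c)))  →  s(s(h(s(s(c)))))   [R1 at 1]
4. s(s(h(s(s(c)))))  →  s(s(s(0)))   [R3 at 1.1]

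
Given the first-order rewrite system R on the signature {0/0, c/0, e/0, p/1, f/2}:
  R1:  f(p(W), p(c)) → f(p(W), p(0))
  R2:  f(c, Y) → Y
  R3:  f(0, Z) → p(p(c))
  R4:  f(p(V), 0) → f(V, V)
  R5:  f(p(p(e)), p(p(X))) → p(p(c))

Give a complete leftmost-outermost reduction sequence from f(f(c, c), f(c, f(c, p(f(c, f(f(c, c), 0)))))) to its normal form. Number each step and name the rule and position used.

p(0)

1. f(f(c, c), f(c, f(c, p(f(c, f(f(c, c), 0))))))  →  f(c, f(c, f(c, p(f(c, f(f(c, c), 0))))))   [R2 at 1]
2. f(c, f(c, f(c, p(f(c, f(f(c, c), 0))))))  →  f(c, f(c, p(f(c, f(f(c, c), 0)))))   [R2 at ε]
3. f(c, f(c, p(f(c, f(f(c, c), 0)))))  →  f(c, p(f(c, f(f(c, c), 0))))   [R2 at ε]
4. f(c, p(f(c, f(f(c, c), 0))))  →  p(f(c, f(f(c, c), 0)))   [R2 at ε]
5. p(f(c, f(f(c, c), 0)))  →  p(f(f(c, c), 0))   [R2 at 1]
6. p(f(f(c, c), 0))  →  p(f(c, 0))   [R2 at 1.1]
7. p(f(c, 0))  →  p(0)   [R2 at 1]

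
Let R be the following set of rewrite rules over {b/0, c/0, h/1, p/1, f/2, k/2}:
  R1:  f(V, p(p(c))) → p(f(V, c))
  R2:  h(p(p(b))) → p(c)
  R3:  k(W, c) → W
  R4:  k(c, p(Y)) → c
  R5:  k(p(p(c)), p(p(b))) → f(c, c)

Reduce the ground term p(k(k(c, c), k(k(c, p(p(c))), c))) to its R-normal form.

1. p(k(k(c, c), k(k(c, p(p(c))), c)))  →  p(k(c, k(k(c, p(p(c))), c)))   [R3 at 1.1]
2. p(k(c, k(k(c, p(p(c))), c)))  →  p(k(c, k(c, p(p(c)))))   [R3 at 1.2]
3. p(k(c, k(c, p(p(c)))))  →  p(k(c, c))   [R4 at 1.2]
4. p(k(c, c))  →  p(c)   [R3 at 1]

p(c)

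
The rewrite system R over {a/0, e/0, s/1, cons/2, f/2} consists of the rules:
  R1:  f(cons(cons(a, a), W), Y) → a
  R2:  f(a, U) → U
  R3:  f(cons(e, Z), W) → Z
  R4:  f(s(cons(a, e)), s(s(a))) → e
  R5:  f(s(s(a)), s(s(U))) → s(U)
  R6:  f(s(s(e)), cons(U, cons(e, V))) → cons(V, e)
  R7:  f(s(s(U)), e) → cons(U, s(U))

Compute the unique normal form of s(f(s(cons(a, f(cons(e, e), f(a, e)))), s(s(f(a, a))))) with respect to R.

1. s(f(s(cons(a, f(cons(e, e), f(a, e)))), s(s(f(a, a)))))  →  s(f(s(cons(a, e)), s(s(f(a, a)))))   [R3 at 1.1.1.2]
2. s(f(s(cons(a, e)), s(s(f(a, a)))))  →  s(f(s(cons(a, e)), s(s(a))))   [R2 at 1.2.1.1]
3. s(f(s(cons(a, e)), s(s(a))))  →  s(e)   [R4 at 1]

s(e)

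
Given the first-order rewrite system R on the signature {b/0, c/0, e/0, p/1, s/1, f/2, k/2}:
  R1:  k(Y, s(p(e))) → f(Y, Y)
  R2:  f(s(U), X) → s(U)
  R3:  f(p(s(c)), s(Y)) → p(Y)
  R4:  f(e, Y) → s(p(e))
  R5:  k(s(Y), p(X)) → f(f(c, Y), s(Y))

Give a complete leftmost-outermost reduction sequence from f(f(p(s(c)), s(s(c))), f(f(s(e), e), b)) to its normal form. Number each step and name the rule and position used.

p(e)

1. f(f(p(s(c)), s(s(c))), f(f(s(e), e), b))  →  f(p(s(c)), f(f(s(e), e), b))   [R3 at 1]
2. f(p(s(c)), f(f(s(e), e), b))  →  f(p(s(c)), f(s(e), b))   [R2 at 2.1]
3. f(p(s(c)), f(s(e), b))  →  f(p(s(c)), s(e))   [R2 at 2]
4. f(p(s(c)), s(e))  →  p(e)   [R3 at ε]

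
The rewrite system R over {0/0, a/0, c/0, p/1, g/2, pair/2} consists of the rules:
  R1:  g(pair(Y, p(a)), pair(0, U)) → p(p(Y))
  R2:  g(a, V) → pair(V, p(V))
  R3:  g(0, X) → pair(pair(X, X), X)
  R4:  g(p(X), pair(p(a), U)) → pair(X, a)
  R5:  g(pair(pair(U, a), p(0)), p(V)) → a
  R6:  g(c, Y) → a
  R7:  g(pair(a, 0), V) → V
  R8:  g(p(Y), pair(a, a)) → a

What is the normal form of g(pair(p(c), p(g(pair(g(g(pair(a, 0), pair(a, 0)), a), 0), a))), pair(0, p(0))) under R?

1. g(pair(p(c), p(g(pair(g(g(pair(a, 0), pair(a, 0)), a), 0), a))), pair(0, p(0)))  →  g(pair(p(c), p(g(pair(g(pair(a, 0), a), 0), a))), pair(0, p(0)))   [R7 at 1.2.1.1.1.1]
2. g(pair(p(c), p(g(pair(g(pair(a, 0), a), 0), a))), pair(0, p(0)))  →  g(pair(p(c), p(g(pair(a, 0), a))), pair(0, p(0)))   [R7 at 1.2.1.1.1]
3. g(pair(p(c), p(g(pair(a, 0), a))), pair(0, p(0)))  →  g(pair(p(c), p(a)), pair(0, p(0)))   [R7 at 1.2.1]
4. g(pair(p(c), p(a)), pair(0, p(0)))  →  p(p(p(c)))   [R1 at ε]

p(p(p(c)))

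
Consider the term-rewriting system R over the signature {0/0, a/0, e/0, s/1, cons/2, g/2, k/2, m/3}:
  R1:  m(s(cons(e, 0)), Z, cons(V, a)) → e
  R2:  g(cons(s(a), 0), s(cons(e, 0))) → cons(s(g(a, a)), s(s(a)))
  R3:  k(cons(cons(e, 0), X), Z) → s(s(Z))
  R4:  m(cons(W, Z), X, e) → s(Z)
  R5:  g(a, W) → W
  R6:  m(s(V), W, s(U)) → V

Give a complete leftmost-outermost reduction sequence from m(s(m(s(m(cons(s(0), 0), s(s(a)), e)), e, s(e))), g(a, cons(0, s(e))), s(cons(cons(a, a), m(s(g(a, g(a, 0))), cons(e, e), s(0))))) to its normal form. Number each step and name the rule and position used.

s(0)

1. m(s(m(s(m(cons(s(0), 0), s(s(a)), e)), e, s(e))), g(a, cons(0, s(e))), s(cons(cons(a, a), m(s(g(a, g(a, 0))), cons(e, e), s(0)))))  →  m(s(m(cons(s(0), 0), s(s(a)), e)), e, s(e))   [R6 at ε]
2. m(s(m(cons(s(0), 0), s(s(a)), e)), e, s(e))  →  m(cons(s(0), 0), s(s(a)), e)   [R6 at ε]
3. m(cons(s(0), 0), s(s(a)), e)  →  s(0)   [R4 at ε]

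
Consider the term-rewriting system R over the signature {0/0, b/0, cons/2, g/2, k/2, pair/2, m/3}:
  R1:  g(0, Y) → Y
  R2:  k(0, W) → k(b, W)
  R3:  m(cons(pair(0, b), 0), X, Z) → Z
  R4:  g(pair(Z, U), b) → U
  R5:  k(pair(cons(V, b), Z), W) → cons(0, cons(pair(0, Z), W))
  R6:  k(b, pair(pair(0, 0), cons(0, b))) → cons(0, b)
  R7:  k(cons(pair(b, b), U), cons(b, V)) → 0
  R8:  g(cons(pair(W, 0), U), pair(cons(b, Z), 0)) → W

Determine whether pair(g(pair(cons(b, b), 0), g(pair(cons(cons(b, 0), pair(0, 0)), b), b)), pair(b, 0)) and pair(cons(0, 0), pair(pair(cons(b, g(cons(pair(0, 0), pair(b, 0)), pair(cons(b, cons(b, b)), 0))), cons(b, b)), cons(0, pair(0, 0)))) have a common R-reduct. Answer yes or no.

Reduce t₁ = pair(g(pair(cons(b, b), 0), g(pair(cons(cons(b, 0), pair(0, 0)), b), b)), pair(b, 0)):
1. pair(g(pair(cons(b, b), 0), g(pair(cons(cons(b, 0), pair(0, 0)), b), b)), pair(b, 0))  →  pair(g(pair(cons(b, b), 0), b), pair(b, 0))   [R4 at 1.2]
2. pair(g(pair(cons(b, b), 0), b), pair(b, 0))  →  pair(0, pair(b, 0))   [R4 at 1]

Reduce t₂ = pair(cons(0, 0), pair(pair(cons(b, g(cons(pair(0, 0), pair(b, 0)), pair(cons(b, cons(b, b)), 0))), cons(b, b)), cons(0, pair(0, 0)))):
1. pair(cons(0, 0), pair(pair(cons(b, g(cons(pair(0, 0), pair(b, 0)), pair(cons(b, cons(b, b)), 0))), cons(b, b)), cons(0, pair(0, 0))))  →  pair(cons(0, 0), pair(pair(cons(b, 0), cons(b, b)), cons(0, pair(0, 0))))   [R8 at 2.1.1.2]

no — NF(t₁) = pair(0, pair(b, 0)), NF(t₂) = pair(cons(0, 0), pair(pair(cons(b, 0), cons(b, b)), cons(0, pair(0, 0))))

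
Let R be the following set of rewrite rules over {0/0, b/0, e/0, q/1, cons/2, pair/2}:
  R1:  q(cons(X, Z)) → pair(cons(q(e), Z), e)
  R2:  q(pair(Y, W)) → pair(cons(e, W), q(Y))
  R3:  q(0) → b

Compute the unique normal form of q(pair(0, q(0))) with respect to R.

pair(cons(e, b), b)

1. q(pair(0, q(0)))  →  pair(cons(e, q(0)), q(0))   [R2 at ε]
2. pair(cons(e, q(0)), q(0))  →  pair(cons(e, b), q(0))   [R3 at 1.2]
3. pair(cons(e, b), q(0))  →  pair(cons(e, b), b)   [R3 at 2]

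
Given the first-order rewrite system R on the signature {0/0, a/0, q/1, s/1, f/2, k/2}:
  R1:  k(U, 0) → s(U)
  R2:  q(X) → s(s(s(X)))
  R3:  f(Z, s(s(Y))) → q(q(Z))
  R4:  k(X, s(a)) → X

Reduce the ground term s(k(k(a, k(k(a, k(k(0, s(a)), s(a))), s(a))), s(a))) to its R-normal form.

s(a)

1. s(k(k(a, k(k(a, k(k(0, s(a)), s(a))), s(a))), s(a)))  →  s(k(a, k(k(a, k(k(0, s(a)), s(a))), s(a))))   [R4 at 1]
2. s(k(a, k(k(a, k(k(0, s(a)), s(a))), s(a))))  →  s(k(a, k(a, k(k(0, s(a)), s(a)))))   [R4 at 1.2]
3. s(k(a, k(a, k(k(0, s(a)), s(a)))))  →  s(k(a, k(a, k(0, s(a)))))   [R4 at 1.2.2]
4. s(k(a, k(a, k(0, s(a)))))  →  s(k(a, k(a, 0)))   [R4 at 1.2.2]
5. s(k(a, k(a, 0)))  →  s(k(a, s(a)))   [R1 at 1.2]
6. s(k(a, s(a)))  →  s(a)   [R4 at 1]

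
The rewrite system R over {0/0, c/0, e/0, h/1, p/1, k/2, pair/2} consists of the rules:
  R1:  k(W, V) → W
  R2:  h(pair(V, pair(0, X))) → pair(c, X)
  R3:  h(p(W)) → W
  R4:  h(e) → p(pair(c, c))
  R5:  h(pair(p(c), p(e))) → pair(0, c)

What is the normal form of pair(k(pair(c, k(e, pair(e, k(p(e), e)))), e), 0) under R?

1. pair(k(pair(c, k(e, pair(e, k(p(e), e)))), e), 0)  →  pair(pair(c, k(e, pair(e, k(p(e), e)))), 0)   [R1 at 1]
2. pair(pair(c, k(e, pair(e, k(p(e), e)))), 0)  →  pair(pair(c, e), 0)   [R1 at 1.2]

pair(pair(c, e), 0)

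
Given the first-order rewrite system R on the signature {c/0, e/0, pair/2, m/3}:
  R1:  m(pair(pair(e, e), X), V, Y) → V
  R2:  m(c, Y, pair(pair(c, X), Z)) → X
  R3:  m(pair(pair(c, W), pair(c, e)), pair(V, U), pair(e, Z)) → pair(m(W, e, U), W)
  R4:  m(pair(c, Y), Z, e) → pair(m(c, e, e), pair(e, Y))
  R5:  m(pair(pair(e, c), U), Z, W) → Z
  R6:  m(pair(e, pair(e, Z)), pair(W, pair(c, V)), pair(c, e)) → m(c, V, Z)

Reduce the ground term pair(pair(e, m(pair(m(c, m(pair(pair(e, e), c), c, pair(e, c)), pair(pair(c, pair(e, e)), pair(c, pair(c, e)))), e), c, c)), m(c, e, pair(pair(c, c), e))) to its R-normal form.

pair(pair(e, c), c)

1. pair(pair(e, m(pair(m(c, m(pair(pair(e, e), c), c, pair(e, c)), pair(pair(c, pair(e, e)), pair(c, pair(c, e)))), e), c, c)), m(c, e, pair(pair(c, c), e)))  →  pair(pair(e, m(pair(pair(e, e), e), c, c)), m(c, e, pair(pair(c, c), e)))   [R2 at 1.2.1.1]
2. pair(pair(e, m(pair(pair(e, e), e), c, c)), m(c, e, pair(pair(c, c), e)))  →  pair(pair(e, c), m(c, e, pair(pair(c, c), e)))   [R1 at 1.2]
3. pair(pair(e, c), m(c, e, pair(pair(c, c), e)))  →  pair(pair(e, c), c)   [R2 at 2]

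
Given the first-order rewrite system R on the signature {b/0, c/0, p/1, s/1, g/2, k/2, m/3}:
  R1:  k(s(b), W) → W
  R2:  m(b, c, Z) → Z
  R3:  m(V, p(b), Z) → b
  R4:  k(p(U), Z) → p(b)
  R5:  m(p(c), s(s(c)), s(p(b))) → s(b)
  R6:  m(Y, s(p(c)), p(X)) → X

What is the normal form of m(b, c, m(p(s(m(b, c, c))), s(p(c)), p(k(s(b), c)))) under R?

1. m(b, c, m(p(s(m(b, c, c))), s(p(c)), p(k(s(b), c))))  →  m(p(s(m(b, c, c))), s(p(c)), p(k(s(b), c)))   [R2 at ε]
2. m(p(s(m(b, c, c))), s(p(c)), p(k(s(b), c)))  →  k(s(b), c)   [R6 at ε]
3. k(s(b), c)  →  c   [R1 at ε]

c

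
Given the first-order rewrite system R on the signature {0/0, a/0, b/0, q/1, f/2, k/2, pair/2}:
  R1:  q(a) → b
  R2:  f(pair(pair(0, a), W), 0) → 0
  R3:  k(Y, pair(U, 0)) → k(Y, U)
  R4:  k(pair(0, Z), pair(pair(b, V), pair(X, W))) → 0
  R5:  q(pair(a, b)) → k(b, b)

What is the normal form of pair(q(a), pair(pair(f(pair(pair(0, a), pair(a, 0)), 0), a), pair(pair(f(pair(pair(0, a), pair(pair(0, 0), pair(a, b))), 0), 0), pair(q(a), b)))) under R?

1. pair(q(a), pair(pair(f(pair(pair(0, a), pair(a, 0)), 0), a), pair(pair(f(pair(pair(0, a), pair(pair(0, 0), pair(a, b))), 0), 0), pair(q(a), b))))  →  pair(b, pair(pair(f(pair(pair(0, a), pair(a, 0)), 0), a), pair(pair(f(pair(pair(0, a), pair(pair(0, 0), pair(a, b))), 0), 0), pair(q(a), b))))   [R1 at 1]
2. pair(b, pair(pair(f(pair(pair(0, a), pair(a, 0)), 0), a), pair(pair(f(pair(pair(0, a), pair(pair(0, 0), pair(a, b))), 0), 0), pair(q(a), b))))  →  pair(b, pair(pair(0, a), pair(pair(f(pair(pair(0, a), pair(pair(0, 0), pair(a, b))), 0), 0), pair(q(a), b))))   [R2 at 2.1.1]
3. pair(b, pair(pair(0, a), pair(pair(f(pair(pair(0, a), pair(pair(0, 0), pair(a, b))), 0), 0), pair(q(a), b))))  →  pair(b, pair(pair(0, a), pair(pair(0, 0), pair(q(a), b))))   [R2 at 2.2.1.1]
4. pair(b, pair(pair(0, a), pair(pair(0, 0), pair(q(a), b))))  →  pair(b, pair(pair(0, a), pair(pair(0, 0), pair(b, b))))   [R1 at 2.2.2.1]

pair(b, pair(pair(0, a), pair(pair(0, 0), pair(b, b))))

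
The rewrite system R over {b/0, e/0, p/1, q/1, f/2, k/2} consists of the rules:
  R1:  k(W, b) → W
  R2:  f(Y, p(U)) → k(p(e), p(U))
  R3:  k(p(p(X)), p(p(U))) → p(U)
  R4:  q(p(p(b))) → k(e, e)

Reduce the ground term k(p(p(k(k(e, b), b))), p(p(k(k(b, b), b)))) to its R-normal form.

p(b)

1. k(p(p(k(k(e, b), b))), p(p(k(k(b, b), b))))  →  p(k(k(b, b), b))   [R3 at ε]
2. p(k(k(b, b), b))  →  p(k(b, b))   [R1 at 1]
3. p(k(b, b))  →  p(b)   [R1 at 1]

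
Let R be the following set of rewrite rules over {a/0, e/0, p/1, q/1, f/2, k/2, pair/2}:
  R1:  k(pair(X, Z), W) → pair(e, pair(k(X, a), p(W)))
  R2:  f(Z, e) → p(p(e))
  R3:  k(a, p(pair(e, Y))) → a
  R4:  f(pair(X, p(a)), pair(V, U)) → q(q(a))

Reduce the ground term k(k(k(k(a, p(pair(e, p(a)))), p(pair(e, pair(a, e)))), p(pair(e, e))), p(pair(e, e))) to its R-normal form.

a

1. k(k(k(k(a, p(pair(e, p(a)))), p(pair(e, pair(a, e)))), p(pair(e, e))), p(pair(e, e)))  →  k(k(k(a, p(pair(e, pair(a, e)))), p(pair(e, e))), p(pair(e, e)))   [R3 at 1.1.1]
2. k(k(k(a, p(pair(e, pair(a, e)))), p(pair(e, e))), p(pair(e, e)))  →  k(k(a, p(pair(e, e))), p(pair(e, e)))   [R3 at 1.1]
3. k(k(a, p(pair(e, e))), p(pair(e, e)))  →  k(a, p(pair(e, e)))   [R3 at 1]
4. k(a, p(pair(e, e)))  →  a   [R3 at ε]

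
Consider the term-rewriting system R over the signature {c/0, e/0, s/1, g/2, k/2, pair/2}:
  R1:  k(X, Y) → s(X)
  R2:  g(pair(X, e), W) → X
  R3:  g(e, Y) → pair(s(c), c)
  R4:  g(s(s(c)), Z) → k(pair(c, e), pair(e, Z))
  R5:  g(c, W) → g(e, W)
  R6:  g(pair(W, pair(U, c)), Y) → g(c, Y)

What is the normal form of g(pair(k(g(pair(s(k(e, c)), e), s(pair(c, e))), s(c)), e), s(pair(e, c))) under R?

s(s(s(e)))

1. g(pair(k(g(pair(s(k(e, c)), e), s(pair(c, e))), s(c)), e), s(pair(e, c)))  →  k(g(pair(s(k(e, c)), e), s(pair(c, e))), s(c))   [R2 at ε]
2. k(g(pair(s(k(e, c)), e), s(pair(c, e))), s(c))  →  s(g(pair(s(k(e, c)), e), s(pair(c, e))))   [R1 at ε]
3. s(g(pair(s(k(e, c)), e), s(pair(c, e))))  →  s(s(k(e, c)))   [R2 at 1]
4. s(s(k(e, c)))  →  s(s(s(e)))   [R1 at 1.1]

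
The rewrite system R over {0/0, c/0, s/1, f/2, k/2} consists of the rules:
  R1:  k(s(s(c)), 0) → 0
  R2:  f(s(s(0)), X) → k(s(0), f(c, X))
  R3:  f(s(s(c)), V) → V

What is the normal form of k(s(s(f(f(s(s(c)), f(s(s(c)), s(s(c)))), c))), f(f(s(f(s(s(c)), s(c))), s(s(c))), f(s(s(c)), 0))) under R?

1. k(s(s(f(f(s(s(c)), f(s(s(c)), s(s(c)))), c))), f(f(s(f(s(s(c)), s(c))), s(s(c))), f(s(s(c)), 0)))  →  k(s(s(f(f(s(s(c)), s(s(c))), c))), f(f(s(f(s(s(c)), s(c))), s(s(c))), f(s(s(c)), 0)))   [R3 at 1.1.1.1]
2. k(s(s(f(f(s(s(c)), s(s(c))), c))), f(f(s(f(s(s(c)), s(c))), s(s(c))), f(s(s(c)), 0)))  →  k(s(s(f(s(s(c)), c))), f(f(s(f(s(s(c)), s(c))), s(s(c))), f(s(s(c)), 0)))   [R3 at 1.1.1.1]
3. k(s(s(f(s(s(c)), c))), f(f(s(f(s(s(c)), s(c))), s(s(c))), f(s(s(c)), 0)))  →  k(s(s(c)), f(f(s(f(s(s(c)), s(c))), s(s(c))), f(s(s(c)), 0)))   [R3 at 1.1.1]
4. k(s(s(c)), f(f(s(f(s(s(c)), s(c))), s(s(c))), f(s(s(c)), 0)))  →  k(s(s(c)), f(f(s(s(c)), s(s(c))), f(s(s(c)), 0)))   [R3 at 2.1.1.1]
5. k(s(s(c)), f(f(s(s(c)), s(s(c))), f(s(s(c)), 0)))  →  k(s(s(c)), f(s(s(c)), f(s(s(c)), 0)))   [R3 at 2.1]
6. k(s(s(c)), f(s(s(c)), f(s(s(c)), 0)))  →  k(s(s(c)), f(s(s(c)), 0))   [R3 at 2]
7. k(s(s(c)), f(s(s(c)), 0))  →  k(s(s(c)), 0)   [R3 at 2]
8. k(s(s(c)), 0)  →  0   [R1 at ε]

0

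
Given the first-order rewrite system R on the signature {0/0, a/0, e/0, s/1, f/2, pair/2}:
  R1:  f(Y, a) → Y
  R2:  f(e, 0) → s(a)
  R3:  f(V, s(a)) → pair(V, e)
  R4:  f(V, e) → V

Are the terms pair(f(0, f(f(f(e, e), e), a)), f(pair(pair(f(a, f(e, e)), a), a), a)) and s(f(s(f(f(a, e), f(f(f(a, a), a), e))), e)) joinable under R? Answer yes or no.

no — NF(t₁) = pair(0, pair(pair(a, a), a)), NF(t₂) = s(s(a))

Reduce t₁ = pair(f(0, f(f(f(e, e), e), a)), f(pair(pair(f(a, f(e, e)), a), a), a)):
1. pair(f(0, f(f(f(e, e), e), a)), f(pair(pair(f(a, f(e, e)), a), a), a))  →  pair(f(0, f(f(e, e), e)), f(pair(pair(f(a, f(e, e)), a), a), a))   [R1 at 1.2]
2. pair(f(0, f(f(e, e), e)), f(pair(pair(f(a, f(e, e)), a), a), a))  →  pair(f(0, f(e, e)), f(pair(pair(f(a, f(e, e)), a), a), a))   [R4 at 1.2]
3. pair(f(0, f(e, e)), f(pair(pair(f(a, f(e, e)), a), a), a))  →  pair(f(0, e), f(pair(pair(f(a, f(e, e)), a), a), a))   [R4 at 1.2]
4. pair(f(0, e), f(pair(pair(f(a, f(e, e)), a), a), a))  →  pair(0, f(pair(pair(f(a, f(e, e)), a), a), a))   [R4 at 1]
5. pair(0, f(pair(pair(f(a, f(e, e)), a), a), a))  →  pair(0, pair(pair(f(a, f(e, e)), a), a))   [R1 at 2]
6. pair(0, pair(pair(f(a, f(e, e)), a), a))  →  pair(0, pair(pair(f(a, e), a), a))   [R4 at 2.1.1.2]
7. pair(0, pair(pair(f(a, e), a), a))  →  pair(0, pair(pair(a, a), a))   [R4 at 2.1.1]

Reduce t₂ = s(f(s(f(f(a, e), f(f(f(a, a), a), e))), e)):
1. s(f(s(f(f(a, e), f(f(f(a, a), a), e))), e))  →  s(s(f(f(a, e), f(f(f(a, a), a), e))))   [R4 at 1]
2. s(s(f(f(a, e), f(f(f(a, a), a), e))))  →  s(s(f(a, f(f(f(a, a), a), e))))   [R4 at 1.1.1]
3. s(s(f(a, f(f(f(a, a), a), e))))  →  s(s(f(a, f(f(a, a), a))))   [R4 at 1.1.2]
4. s(s(f(a, f(f(a, a), a))))  →  s(s(f(a, f(a, a))))   [R1 at 1.1.2]
5. s(s(f(a, f(a, a))))  →  s(s(f(a, a)))   [R1 at 1.1.2]
6. s(s(f(a, a)))  →  s(s(a))   [R1 at 1.1]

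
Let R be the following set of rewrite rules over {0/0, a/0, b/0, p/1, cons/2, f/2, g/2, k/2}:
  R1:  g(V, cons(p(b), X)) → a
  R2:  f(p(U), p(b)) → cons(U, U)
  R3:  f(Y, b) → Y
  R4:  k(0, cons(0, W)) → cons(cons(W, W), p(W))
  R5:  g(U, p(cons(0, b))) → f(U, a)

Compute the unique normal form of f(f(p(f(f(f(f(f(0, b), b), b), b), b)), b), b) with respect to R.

p(0)

1. f(f(p(f(f(f(f(f(0, b), b), b), b), b)), b), b)  →  f(p(f(f(f(f(f(0, b), b), b), b), b)), b)   [R3 at ε]
2. f(p(f(f(f(f(f(0, b), b), b), b), b)), b)  →  p(f(f(f(f(f(0, b), b), b), b), b))   [R3 at ε]
3. p(f(f(f(f(f(0, b), b), b), b), b))  →  p(f(f(f(f(0, b), b), b), b))   [R3 at 1]
4. p(f(f(f(f(0, b), b), b), b))  →  p(f(f(f(0, b), b), b))   [R3 at 1]
5. p(f(f(f(0, b), b), b))  →  p(f(f(0, b), b))   [R3 at 1]
6. p(f(f(0, b), b))  →  p(f(0, b))   [R3 at 1]
7. p(f(0, b))  →  p(0)   [R3 at 1]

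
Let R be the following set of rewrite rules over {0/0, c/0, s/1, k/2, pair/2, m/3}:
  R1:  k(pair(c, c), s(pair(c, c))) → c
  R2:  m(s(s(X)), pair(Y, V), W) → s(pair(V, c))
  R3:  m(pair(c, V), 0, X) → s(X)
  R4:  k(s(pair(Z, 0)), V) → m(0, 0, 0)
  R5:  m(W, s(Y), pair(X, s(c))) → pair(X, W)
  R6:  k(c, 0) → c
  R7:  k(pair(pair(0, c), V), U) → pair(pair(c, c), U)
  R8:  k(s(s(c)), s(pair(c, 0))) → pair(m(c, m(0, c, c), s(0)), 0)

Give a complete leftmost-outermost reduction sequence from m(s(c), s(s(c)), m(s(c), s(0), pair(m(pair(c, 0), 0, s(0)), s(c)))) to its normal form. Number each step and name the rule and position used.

pair(s(s(0)), s(c))

1. m(s(c), s(s(c)), m(s(c), s(0), pair(m(pair(c, 0), 0, s(0)), s(c))))  →  m(s(c), s(s(c)), pair(m(pair(c, 0), 0, s(0)), s(c)))   [R5 at 3]
2. m(s(c), s(s(c)), pair(m(pair(c, 0), 0, s(0)), s(c)))  →  pair(m(pair(c, 0), 0, s(0)), s(c))   [R5 at ε]
3. pair(m(pair(c, 0), 0, s(0)), s(c))  →  pair(s(s(0)), s(c))   [R3 at 1]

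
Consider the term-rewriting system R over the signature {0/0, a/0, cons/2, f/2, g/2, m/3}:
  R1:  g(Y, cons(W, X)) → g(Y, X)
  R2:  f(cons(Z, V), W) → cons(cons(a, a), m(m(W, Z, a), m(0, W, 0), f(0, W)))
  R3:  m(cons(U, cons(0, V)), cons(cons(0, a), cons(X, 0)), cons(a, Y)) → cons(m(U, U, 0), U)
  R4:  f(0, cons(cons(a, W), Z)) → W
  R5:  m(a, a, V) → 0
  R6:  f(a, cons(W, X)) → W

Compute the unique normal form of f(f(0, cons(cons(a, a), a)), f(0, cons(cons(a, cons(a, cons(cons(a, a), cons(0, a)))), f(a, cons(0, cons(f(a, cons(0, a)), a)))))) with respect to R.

1. f(f(0, cons(cons(a, a), a)), f(0, cons(cons(a, cons(a, cons(cons(a, a), cons(0, a)))), f(a, cons(0, cons(f(a, cons(0, a)), a))))))  →  f(a, f(0, cons(cons(a, cons(a, cons(cons(a, a), cons(0, a)))), f(a, cons(0, cons(f(a, cons(0, a)), a))))))   [R4 at 1]
2. f(a, f(0, cons(cons(a, cons(a, cons(cons(a, a), cons(0, a)))), f(a, cons(0, cons(f(a, cons(0, a)), a))))))  →  f(a, cons(a, cons(cons(a, a), cons(0, a))))   [R4 at 2]
3. f(a, cons(a, cons(cons(a, a), cons(0, a))))  →  a   [R6 at ε]

a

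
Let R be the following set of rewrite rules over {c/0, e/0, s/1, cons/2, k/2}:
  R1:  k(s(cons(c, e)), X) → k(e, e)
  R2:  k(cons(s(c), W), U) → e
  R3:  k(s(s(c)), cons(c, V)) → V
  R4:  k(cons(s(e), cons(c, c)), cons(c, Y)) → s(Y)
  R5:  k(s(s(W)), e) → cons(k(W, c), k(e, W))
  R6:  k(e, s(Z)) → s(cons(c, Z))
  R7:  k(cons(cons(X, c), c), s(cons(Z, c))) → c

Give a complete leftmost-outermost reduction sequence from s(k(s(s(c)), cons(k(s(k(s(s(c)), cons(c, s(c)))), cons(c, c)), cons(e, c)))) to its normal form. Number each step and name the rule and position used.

s(cons(e, c))

1. s(k(s(s(c)), cons(k(s(k(s(s(c)), cons(c, s(c)))), cons(c, c)), cons(e, c))))  →  s(k(s(s(c)), cons(k(s(s(c)), cons(c, c)), cons(e, c))))   [R3 at 1.2.1.1.1]
2. s(k(s(s(c)), cons(k(s(s(c)), cons(c, c)), cons(e, c))))  →  s(k(s(s(c)), cons(c, cons(e, c))))   [R3 at 1.2.1]
3. s(k(s(s(c)), cons(c, cons(e, c))))  →  s(cons(e, c))   [R3 at 1]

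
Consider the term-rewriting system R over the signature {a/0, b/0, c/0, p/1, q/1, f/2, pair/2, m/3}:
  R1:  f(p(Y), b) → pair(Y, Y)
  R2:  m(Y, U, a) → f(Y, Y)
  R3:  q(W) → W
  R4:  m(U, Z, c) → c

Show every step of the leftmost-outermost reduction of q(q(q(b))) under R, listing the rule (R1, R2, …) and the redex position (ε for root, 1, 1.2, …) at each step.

1. q(q(q(b)))  →  q(q(b))   [R3 at ε]
2. q(q(b))  →  q(b)   [R3 at ε]
3. q(b)  →  b   [R3 at ε]

b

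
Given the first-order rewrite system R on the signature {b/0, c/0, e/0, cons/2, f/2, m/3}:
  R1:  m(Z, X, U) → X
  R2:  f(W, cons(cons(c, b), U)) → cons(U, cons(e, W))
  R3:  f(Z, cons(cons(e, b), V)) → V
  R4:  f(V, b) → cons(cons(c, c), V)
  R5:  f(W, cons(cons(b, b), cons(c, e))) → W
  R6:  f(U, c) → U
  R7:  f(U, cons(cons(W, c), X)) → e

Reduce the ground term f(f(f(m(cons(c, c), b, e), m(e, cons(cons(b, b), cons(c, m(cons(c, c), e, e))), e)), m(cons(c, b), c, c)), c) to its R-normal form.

b

1. f(f(f(m(cons(c, c), b, e), m(e, cons(cons(b, b), cons(c, m(cons(c, c), e, e))), e)), m(cons(c, b), c, c)), c)  →  f(f(m(cons(c, c), b, e), m(e, cons(cons(b, b), cons(c, m(cons(c, c), e, e))), e)), m(cons(c, b), c, c))   [R6 at ε]
2. f(f(m(cons(c, c), b, e), m(e, cons(cons(b, b), cons(c, m(cons(c, c), e, e))), e)), m(cons(c, b), c, c))  →  f(f(b, m(e, cons(cons(b, b), cons(c, m(cons(c, c), e, e))), e)), m(cons(c, b), c, c))   [R1 at 1.1]
3. f(f(b, m(e, cons(cons(b, b), cons(c, m(cons(c, c), e, e))), e)), m(cons(c, b), c, c))  →  f(f(b, cons(cons(b, b), cons(c, m(cons(c, c), e, e)))), m(cons(c, b), c, c))   [R1 at 1.2]
4. f(f(b, cons(cons(b, b), cons(c, m(cons(c, c), e, e)))), m(cons(c, b), c, c))  →  f(f(b, cons(cons(b, b), cons(c, e))), m(cons(c, b), c, c))   [R1 at 1.2.2.2]
5. f(f(b, cons(cons(b, b), cons(c, e))), m(cons(c, b), c, c))  →  f(b, m(cons(c, b), c, c))   [R5 at 1]
6. f(b, m(cons(c, b), c, c))  →  f(b, c)   [R1 at 2]
7. f(b, c)  →  b   [R6 at ε]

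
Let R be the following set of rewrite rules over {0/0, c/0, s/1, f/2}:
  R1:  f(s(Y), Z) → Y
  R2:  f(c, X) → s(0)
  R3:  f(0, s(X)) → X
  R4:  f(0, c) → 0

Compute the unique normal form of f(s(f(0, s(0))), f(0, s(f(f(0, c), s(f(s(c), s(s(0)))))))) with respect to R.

0

1. f(s(f(0, s(0))), f(0, s(f(f(0, c), s(f(s(c), s(s(0))))))))  →  f(0, s(0))   [R1 at ε]
2. f(0, s(0))  →  0   [R3 at ε]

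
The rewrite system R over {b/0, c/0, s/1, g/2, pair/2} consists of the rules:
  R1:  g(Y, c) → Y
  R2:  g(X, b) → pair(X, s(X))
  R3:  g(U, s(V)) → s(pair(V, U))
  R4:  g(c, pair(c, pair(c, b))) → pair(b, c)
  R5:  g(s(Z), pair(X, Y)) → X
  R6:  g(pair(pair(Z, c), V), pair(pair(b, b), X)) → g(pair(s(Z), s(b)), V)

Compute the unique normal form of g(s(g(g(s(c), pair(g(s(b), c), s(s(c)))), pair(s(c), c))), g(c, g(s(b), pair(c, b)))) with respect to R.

1. g(s(g(g(s(c), pair(g(s(b), c), s(s(c)))), pair(s(c), c))), g(c, g(s(b), pair(c, b))))  →  g(s(g(g(s(b), c), pair(s(c), c))), g(c, g(s(b), pair(c, b))))   [R5 at 1.1.1]
2. g(s(g(g(s(b), c), pair(s(c), c))), g(c, g(s(b), pair(c, b))))  →  g(s(g(s(b), pair(s(c), c))), g(c, g(s(b), pair(c, b))))   [R1 at 1.1.1]
3. g(s(g(s(b), pair(s(c), c))), g(c, g(s(b), pair(c, b))))  →  g(s(s(c)), g(c, g(s(b), pair(c, b))))   [R5 at 1.1]
4. g(s(s(c)), g(c, g(s(b), pair(c, b))))  →  g(s(s(c)), g(c, c))   [R5 at 2.2]
5. g(s(s(c)), g(c, c))  →  g(s(s(c)), c)   [R1 at 2]
6. g(s(s(c)), c)  →  s(s(c))   [R1 at ε]

s(s(c))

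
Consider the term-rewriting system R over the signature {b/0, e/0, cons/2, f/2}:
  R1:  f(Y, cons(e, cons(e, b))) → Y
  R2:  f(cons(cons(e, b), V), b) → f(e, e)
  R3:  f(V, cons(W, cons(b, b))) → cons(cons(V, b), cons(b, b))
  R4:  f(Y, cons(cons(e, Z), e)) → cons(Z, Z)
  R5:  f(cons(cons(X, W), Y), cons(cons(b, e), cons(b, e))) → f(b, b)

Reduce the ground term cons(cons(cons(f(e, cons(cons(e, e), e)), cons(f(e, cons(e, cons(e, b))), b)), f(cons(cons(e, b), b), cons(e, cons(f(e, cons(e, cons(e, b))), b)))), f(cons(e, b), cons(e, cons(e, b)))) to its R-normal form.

cons(cons(cons(cons(e, e), cons(e, b)), cons(cons(e, b), b)), cons(e, b))

1. cons(cons(cons(f(e, cons(cons(e, e), e)), cons(f(e, cons(e, cons(e, b))), b)), f(cons(cons(e, b), b), cons(e, cons(f(e, cons(e, cons(e, b))), b)))), f(cons(e, b), cons(e, cons(e, b))))  →  cons(cons(cons(cons(e, e), cons(f(e, cons(e, cons(e, b))), b)), f(cons(cons(e, b), b), cons(e, cons(f(e, cons(e, cons(e, b))), b)))), f(cons(e, b), cons(e, cons(e, b))))   [R4 at 1.1.1]
2. cons(cons(cons(cons(e, e), cons(f(e, cons(e, cons(e, b))), b)), f(cons(cons(e, b), b), cons(e, cons(f(e, cons(e, cons(e, b))), b)))), f(cons(e, b), cons(e, cons(e, b))))  →  cons(cons(cons(cons(e, e), cons(e, b)), f(cons(cons(e, b), b), cons(e, cons(f(e, cons(e, cons(e, b))), b)))), f(cons(e, b), cons(e, cons(e, b))))   [R1 at 1.1.2.1]
3. cons(cons(cons(cons(e, e), cons(e, b)), f(cons(cons(e, b), b), cons(e, cons(f(e, cons(e, cons(e, b))), b)))), f(cons(e, b), cons(e, cons(e, b))))  →  cons(cons(cons(cons(e, e), cons(e, b)), f(cons(cons(e, b), b), cons(e, cons(e, b)))), f(cons(e, b), cons(e, cons(e, b))))   [R1 at 1.2.2.2.1]
4. cons(cons(cons(cons(e, e), cons(e, b)), f(cons(cons(e, b), b), cons(e, cons(e, b)))), f(cons(e, b), cons(e, cons(e, b))))  →  cons(cons(cons(cons(e, e), cons(e, b)), cons(cons(e, b), b)), f(cons(e, b), cons(e, cons(e, b))))   [R1 at 1.2]
5. cons(cons(cons(cons(e, e), cons(e, b)), cons(cons(e, b), b)), f(cons(e, b), cons(e, cons(e, b))))  →  cons(cons(cons(cons(e, e), cons(e, b)), cons(cons(e, b), b)), cons(e, b))   [R1 at 2]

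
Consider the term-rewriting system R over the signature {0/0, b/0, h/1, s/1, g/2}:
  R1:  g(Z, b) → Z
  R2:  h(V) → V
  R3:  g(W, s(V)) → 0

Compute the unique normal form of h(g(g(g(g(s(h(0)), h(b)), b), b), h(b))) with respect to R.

1. h(g(g(g(g(s(h(0)), h(b)), b), b), h(b)))  →  g(g(g(g(s(h(0)), h(b)), b), b), h(b))   [R2 at ε]
2. g(g(g(g(s(h(0)), h(b)), b), b), h(b))  →  g(g(g(s(h(0)), h(b)), b), h(b))   [R1 at 1]
3. g(g(g(s(h(0)), h(b)), b), h(b))  →  g(g(s(h(0)), h(b)), h(b))   [R1 at 1]
4. g(g(s(h(0)), h(b)), h(b))  →  g(g(s(0), h(b)), h(b))   [R2 at 1.1.1]
5. g(g(s(0), h(b)), h(b))  →  g(g(s(0), b), h(b))   [R2 at 1.2]
6. g(g(s(0), b), h(b))  →  g(s(0), h(b))   [R1 at 1]
7. g(s(0), h(b))  →  g(s(0), b)   [R2 at 2]
8. g(s(0), b)  →  s(0)   [R1 at ε]

s(0)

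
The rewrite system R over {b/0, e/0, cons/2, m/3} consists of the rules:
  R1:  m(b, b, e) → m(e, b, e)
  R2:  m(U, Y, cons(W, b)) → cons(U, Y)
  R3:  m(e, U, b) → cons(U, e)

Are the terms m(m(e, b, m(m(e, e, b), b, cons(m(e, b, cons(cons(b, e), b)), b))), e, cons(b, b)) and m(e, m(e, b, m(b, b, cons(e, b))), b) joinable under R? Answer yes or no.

Reduce t₁ = m(m(e, b, m(m(e, e, b), b, cons(m(e, b, cons(cons(b, e), b)), b))), e, cons(b, b)):
1. m(m(e, b, m(m(e, e, b), b, cons(m(e, b, cons(cons(b, e), b)), b))), e, cons(b, b))  →  cons(m(e, b, m(m(e, e, b), b, cons(m(e, b, cons(cons(b, e), b)), b))), e)   [R2 at ε]
2. cons(m(e, b, m(m(e, e, b), b, cons(m(e, b, cons(cons(b, e), b)), b))), e)  →  cons(m(e, b, cons(m(e, e, b), b)), e)   [R2 at 1.3]
3. cons(m(e, b, cons(m(e, e, b), b)), e)  →  cons(cons(e, b), e)   [R2 at 1]

Reduce t₂ = m(e, m(e, b, m(b, b, cons(e, b))), b):
1. m(e, m(e, b, m(b, b, cons(e, b))), b)  →  cons(m(e, b, m(b, b, cons(e, b))), e)   [R3 at ε]
2. cons(m(e, b, m(b, b, cons(e, b))), e)  →  cons(m(e, b, cons(b, b)), e)   [R2 at 1.3]
3. cons(m(e, b, cons(b, b)), e)  →  cons(cons(e, b), e)   [R2 at 1]

yes — NF(t₁) = cons(cons(e, b), e), NF(t₂) = cons(cons(e, b), e)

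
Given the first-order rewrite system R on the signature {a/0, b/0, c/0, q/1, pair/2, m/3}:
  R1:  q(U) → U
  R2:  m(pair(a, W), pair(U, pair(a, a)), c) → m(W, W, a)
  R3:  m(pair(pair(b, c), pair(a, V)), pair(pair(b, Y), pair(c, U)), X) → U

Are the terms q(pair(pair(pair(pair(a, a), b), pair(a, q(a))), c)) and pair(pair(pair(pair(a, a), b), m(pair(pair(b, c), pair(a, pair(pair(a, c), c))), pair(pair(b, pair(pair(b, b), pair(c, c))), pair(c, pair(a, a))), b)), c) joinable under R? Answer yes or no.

Reduce t₁ = q(pair(pair(pair(pair(a, a), b), pair(a, q(a))), c)):
1. q(pair(pair(pair(pair(a, a), b), pair(a, q(a))), c))  →  pair(pair(pair(pair(a, a), b), pair(a, q(a))), c)   [R1 at ε]
2. pair(pair(pair(pair(a, a), b), pair(a, q(a))), c)  →  pair(pair(pair(pair(a, a), b), pair(a, a)), c)   [R1 at 1.2.2]

Reduce t₂ = pair(pair(pair(pair(a, a), b), m(pair(pair(b, c), pair(a, pair(pair(a, c), c))), pair(pair(b, pair(pair(b, b), pair(c, c))), pair(c, pair(a, a))), b)), c):
1. pair(pair(pair(pair(a, a), b), m(pair(pair(b, c), pair(a, pair(pair(a, c), c))), pair(pair(b, pair(pair(b, b), pair(c, c))), pair(c, pair(a, a))), b)), c)  →  pair(pair(pair(pair(a, a), b), pair(a, a)), c)   [R3 at 1.2]

yes — NF(t₁) = pair(pair(pair(pair(a, a), b), pair(a, a)), c), NF(t₂) = pair(pair(pair(pair(a, a), b), pair(a, a)), c)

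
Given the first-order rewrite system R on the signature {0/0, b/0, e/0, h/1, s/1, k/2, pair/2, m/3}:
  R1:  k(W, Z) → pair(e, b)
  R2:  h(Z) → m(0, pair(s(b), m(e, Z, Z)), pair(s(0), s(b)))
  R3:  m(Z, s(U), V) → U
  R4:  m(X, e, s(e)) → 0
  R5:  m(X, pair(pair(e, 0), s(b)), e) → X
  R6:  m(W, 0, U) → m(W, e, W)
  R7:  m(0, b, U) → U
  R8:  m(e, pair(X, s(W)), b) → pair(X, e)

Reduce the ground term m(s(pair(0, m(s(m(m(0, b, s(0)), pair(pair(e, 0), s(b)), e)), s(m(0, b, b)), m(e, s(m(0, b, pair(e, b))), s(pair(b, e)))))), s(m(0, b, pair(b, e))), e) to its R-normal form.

pair(b, e)

1. m(s(pair(0, m(s(m(m(0, b, s(0)), pair(pair(e, 0), s(b)), e)), s(m(0, b, b)), m(e, s(m(0, b, pair(e, b))), s(pair(b, e)))))), s(m(0, b, pair(b, e))), e)  →  m(0, b, pair(b, e))   [R3 at ε]
2. m(0, b, pair(b, e))  →  pair(b, e)   [R7 at ε]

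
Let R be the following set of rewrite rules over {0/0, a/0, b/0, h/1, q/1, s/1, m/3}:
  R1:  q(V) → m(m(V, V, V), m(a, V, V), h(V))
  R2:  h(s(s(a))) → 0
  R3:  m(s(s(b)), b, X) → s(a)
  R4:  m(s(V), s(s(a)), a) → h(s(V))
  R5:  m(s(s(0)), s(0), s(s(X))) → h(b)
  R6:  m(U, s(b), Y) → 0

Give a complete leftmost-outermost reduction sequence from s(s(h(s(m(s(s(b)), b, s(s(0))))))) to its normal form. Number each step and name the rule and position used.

1. s(s(h(s(m(s(s(b)), b, s(s(0)))))))  →  s(s(h(s(s(a)))))   [R3 at 1.1.1.1]
2. s(s(h(s(s(a)))))  →  s(s(0))   [R2 at 1.1]

s(s(0))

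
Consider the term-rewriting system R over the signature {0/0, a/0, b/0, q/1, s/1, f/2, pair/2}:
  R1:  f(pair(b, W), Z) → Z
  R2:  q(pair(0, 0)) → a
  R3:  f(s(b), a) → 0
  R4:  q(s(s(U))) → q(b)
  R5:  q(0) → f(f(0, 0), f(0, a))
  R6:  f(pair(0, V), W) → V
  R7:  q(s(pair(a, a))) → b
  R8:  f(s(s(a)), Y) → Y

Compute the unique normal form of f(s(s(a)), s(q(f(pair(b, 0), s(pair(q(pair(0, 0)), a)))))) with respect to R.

1. f(s(s(a)), s(q(f(pair(b, 0), s(pair(q(pair(0, 0)), a))))))  →  s(q(f(pair(b, 0), s(pair(q(pair(0, 0)), a)))))   [R8 at ε]
2. s(q(f(pair(b, 0), s(pair(q(pair(0, 0)), a)))))  →  s(q(s(pair(q(pair(0, 0)), a))))   [R1 at 1.1]
3. s(q(s(pair(q(pair(0, 0)), a))))  →  s(q(s(pair(a, a))))   [R2 at 1.1.1.1]
4. s(q(s(pair(a, a))))  →  s(b)   [R7 at 1]

s(b)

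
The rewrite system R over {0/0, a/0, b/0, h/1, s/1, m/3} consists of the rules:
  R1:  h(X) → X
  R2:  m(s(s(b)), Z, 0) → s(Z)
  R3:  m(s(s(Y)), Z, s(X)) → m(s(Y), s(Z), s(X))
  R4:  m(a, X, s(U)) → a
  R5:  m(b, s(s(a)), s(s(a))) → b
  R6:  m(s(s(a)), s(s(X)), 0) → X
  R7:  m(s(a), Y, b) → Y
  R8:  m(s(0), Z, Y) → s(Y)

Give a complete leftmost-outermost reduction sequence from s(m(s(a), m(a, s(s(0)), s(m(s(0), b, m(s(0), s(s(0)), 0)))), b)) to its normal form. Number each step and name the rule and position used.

s(a)

1. s(m(s(a), m(a, s(s(0)), s(m(s(0), b, m(s(0), s(s(0)), 0)))), b))  →  s(m(a, s(s(0)), s(m(s(0), b, m(s(0), s(s(0)), 0)))))   [R7 at 1]
2. s(m(a, s(s(0)), s(m(s(0), b, m(s(0), s(s(0)), 0)))))  →  s(a)   [R4 at 1]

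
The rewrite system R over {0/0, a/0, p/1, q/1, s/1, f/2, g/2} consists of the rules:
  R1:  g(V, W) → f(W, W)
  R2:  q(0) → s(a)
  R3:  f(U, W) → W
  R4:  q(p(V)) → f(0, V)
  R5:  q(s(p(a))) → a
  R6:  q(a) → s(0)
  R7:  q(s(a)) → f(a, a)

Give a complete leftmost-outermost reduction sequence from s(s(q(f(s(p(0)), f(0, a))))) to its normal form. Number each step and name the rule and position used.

1. s(s(q(f(s(p(0)), f(0, a)))))  →  s(s(q(f(0, a))))   [R3 at 1.1.1]
2. s(s(q(f(0, a))))  →  s(s(q(a)))   [R3 at 1.1.1]
3. s(s(q(a)))  →  s(s(s(0)))   [R6 at 1.1]

s(s(s(0)))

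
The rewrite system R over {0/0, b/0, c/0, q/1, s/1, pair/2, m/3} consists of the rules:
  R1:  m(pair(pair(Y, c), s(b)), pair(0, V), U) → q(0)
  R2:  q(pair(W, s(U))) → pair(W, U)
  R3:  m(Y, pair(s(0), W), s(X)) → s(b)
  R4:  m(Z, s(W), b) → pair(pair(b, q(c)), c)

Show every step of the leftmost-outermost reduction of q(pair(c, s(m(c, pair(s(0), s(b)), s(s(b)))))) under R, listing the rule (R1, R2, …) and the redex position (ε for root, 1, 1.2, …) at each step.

1. q(pair(c, s(m(c, pair(s(0), s(b)), s(s(b))))))  →  pair(c, m(c, pair(s(0), s(b)), s(s(b))))   [R2 at ε]
2. pair(c, m(c, pair(s(0), s(b)), s(s(b))))  →  pair(c, s(b))   [R3 at 2]

pair(c, s(b))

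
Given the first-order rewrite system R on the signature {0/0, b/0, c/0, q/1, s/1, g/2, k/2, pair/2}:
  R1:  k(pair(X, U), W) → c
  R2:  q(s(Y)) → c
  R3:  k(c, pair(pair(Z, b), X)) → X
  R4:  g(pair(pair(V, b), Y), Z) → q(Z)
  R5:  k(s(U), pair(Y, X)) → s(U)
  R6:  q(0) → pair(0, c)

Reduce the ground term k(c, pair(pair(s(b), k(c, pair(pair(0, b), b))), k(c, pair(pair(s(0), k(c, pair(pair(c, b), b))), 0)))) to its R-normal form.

1. k(c, pair(pair(s(b), k(c, pair(pair(0, b), b))), k(c, pair(pair(s(0), k(c, pair(pair(c, b), b))), 0))))  →  k(c, pair(pair(s(b), b), k(c, pair(pair(s(0), k(c, pair(pair(c, b), b))), 0))))   [R3 at 2.1.2]
2. k(c, pair(pair(s(b), b), k(c, pair(pair(s(0), k(c, pair(pair(c, b), b))), 0))))  →  k(c, pair(pair(s(0), k(c, pair(pair(c, b), b))), 0))   [R3 at ε]
3. k(c, pair(pair(s(0), k(c, pair(pair(c, b), b))), 0))  →  k(c, pair(pair(s(0), b), 0))   [R3 at 2.1.2]
4. k(c, pair(pair(s(0), b), 0))  →  0   [R3 at ε]

0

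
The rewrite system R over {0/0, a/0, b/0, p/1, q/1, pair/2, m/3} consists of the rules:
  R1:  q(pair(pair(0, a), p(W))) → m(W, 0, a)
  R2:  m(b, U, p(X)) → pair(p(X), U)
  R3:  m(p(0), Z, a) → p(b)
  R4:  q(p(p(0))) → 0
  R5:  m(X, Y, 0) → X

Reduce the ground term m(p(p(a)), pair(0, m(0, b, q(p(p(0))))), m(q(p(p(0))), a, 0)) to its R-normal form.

1. m(p(p(a)), pair(0, m(0, b, q(p(p(0))))), m(q(p(p(0))), a, 0))  →  m(p(p(a)), pair(0, m(0, b, 0)), m(q(p(p(0))), a, 0))   [R4 at 2.2.3]
2. m(p(p(a)), pair(0, m(0, b, 0)), m(q(p(p(0))), a, 0))  →  m(p(p(a)), pair(0, 0), m(q(p(p(0))), a, 0))   [R5 at 2.2]
3. m(p(p(a)), pair(0, 0), m(q(p(p(0))), a, 0))  →  m(p(p(a)), pair(0, 0), q(p(p(0))))   [R5 at 3]
4. m(p(p(a)), pair(0, 0), q(p(p(0))))  →  m(p(p(a)), pair(0, 0), 0)   [R4 at 3]
5. m(p(p(a)), pair(0, 0), 0)  →  p(p(a))   [R5 at ε]

p(p(a))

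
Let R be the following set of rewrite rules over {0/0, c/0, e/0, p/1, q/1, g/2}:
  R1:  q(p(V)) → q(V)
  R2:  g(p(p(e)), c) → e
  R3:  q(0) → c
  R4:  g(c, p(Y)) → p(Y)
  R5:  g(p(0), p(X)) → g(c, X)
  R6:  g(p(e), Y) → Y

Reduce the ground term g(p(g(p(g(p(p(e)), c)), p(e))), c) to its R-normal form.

e

1. g(p(g(p(g(p(p(e)), c)), p(e))), c)  →  g(p(g(p(e), p(e))), c)   [R2 at 1.1.1.1]
2. g(p(g(p(e), p(e))), c)  →  g(p(p(e)), c)   [R6 at 1.1]
3. g(p(p(e)), c)  →  e   [R2 at ε]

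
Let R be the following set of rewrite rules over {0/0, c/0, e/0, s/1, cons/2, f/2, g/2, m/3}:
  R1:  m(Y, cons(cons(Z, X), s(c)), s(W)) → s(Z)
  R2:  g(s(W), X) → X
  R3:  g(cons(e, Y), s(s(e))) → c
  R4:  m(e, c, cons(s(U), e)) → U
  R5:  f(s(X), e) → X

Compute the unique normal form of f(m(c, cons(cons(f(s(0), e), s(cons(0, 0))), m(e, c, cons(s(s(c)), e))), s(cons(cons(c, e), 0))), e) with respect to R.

0

1. f(m(c, cons(cons(f(s(0), e), s(cons(0, 0))), m(e, c, cons(s(s(c)), e))), s(cons(cons(c, e), 0))), e)  →  f(m(c, cons(cons(0, s(cons(0, 0))), m(e, c, cons(s(s(c)), e))), s(cons(cons(c, e), 0))), e)   [R5 at 1.2.1.1]
2. f(m(c, cons(cons(0, s(cons(0, 0))), m(e, c, cons(s(s(c)), e))), s(cons(cons(c, e), 0))), e)  →  f(m(c, cons(cons(0, s(cons(0, 0))), s(c)), s(cons(cons(c, e), 0))), e)   [R4 at 1.2.2]
3. f(m(c, cons(cons(0, s(cons(0, 0))), s(c)), s(cons(cons(c, e), 0))), e)  →  f(s(0), e)   [R1 at 1]
4. f(s(0), e)  →  0   [R5 at ε]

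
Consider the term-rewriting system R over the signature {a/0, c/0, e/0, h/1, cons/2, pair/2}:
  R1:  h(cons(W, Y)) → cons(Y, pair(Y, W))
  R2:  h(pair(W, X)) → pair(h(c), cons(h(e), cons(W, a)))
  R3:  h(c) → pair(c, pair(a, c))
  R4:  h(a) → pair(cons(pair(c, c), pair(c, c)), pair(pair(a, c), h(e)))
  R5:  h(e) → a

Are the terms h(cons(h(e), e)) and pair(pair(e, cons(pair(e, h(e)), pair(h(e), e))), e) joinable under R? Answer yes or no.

no — NF(t₁) = cons(e, pair(e, a)), NF(t₂) = pair(pair(e, cons(pair(e, a), pair(a, e))), e)

Reduce t₁ = h(cons(h(e), e)):
1. h(cons(h(e), e))  →  cons(e, pair(e, h(e)))   [R1 at ε]
2. cons(e, pair(e, h(e)))  →  cons(e, pair(e, a))   [R5 at 2.2]

Reduce t₂ = pair(pair(e, cons(pair(e, h(e)), pair(h(e), e))), e):
1. pair(pair(e, cons(pair(e, h(e)), pair(h(e), e))), e)  →  pair(pair(e, cons(pair(e, a), pair(h(e), e))), e)   [R5 at 1.2.1.2]
2. pair(pair(e, cons(pair(e, a), pair(h(e), e))), e)  →  pair(pair(e, cons(pair(e, a), pair(a, e))), e)   [R5 at 1.2.2.1]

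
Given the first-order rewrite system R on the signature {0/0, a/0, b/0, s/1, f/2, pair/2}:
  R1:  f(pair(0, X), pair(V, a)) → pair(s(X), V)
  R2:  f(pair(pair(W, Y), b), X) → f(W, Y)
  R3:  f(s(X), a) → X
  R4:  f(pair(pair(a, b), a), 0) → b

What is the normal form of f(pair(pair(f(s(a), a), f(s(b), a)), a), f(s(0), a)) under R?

b

1. f(pair(pair(f(s(a), a), f(s(b), a)), a), f(s(0), a))  →  f(pair(pair(a, f(s(b), a)), a), f(s(0), a))   [R3 at 1.1.1]
2. f(pair(pair(a, f(s(b), a)), a), f(s(0), a))  →  f(pair(pair(a, b), a), f(s(0), a))   [R3 at 1.1.2]
3. f(pair(pair(a, b), a), f(s(0), a))  →  f(pair(pair(a, b), a), 0)   [R3 at 2]
4. f(pair(pair(a, b), a), 0)  →  b   [R4 at ε]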